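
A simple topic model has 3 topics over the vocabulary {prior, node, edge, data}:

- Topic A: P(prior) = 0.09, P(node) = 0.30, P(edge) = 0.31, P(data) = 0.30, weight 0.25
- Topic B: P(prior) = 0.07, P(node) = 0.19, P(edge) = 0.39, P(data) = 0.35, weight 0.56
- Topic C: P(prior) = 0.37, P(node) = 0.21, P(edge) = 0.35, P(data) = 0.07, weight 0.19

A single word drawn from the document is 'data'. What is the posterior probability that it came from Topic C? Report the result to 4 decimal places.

0.0468

Apply Bayes' rule: the posterior for each component is proportional to its prior times its likelihood at x.
Categorical probabilities:
  f_A = P(data | comp) = 0.30
  f_B = P(data | comp) = 0.35
  f_C = P(data | comp) = 0.07
Weight by the priors:
  P(Z=A)·f_A = 0.25 × 0.3 = 0.075
  P(Z=B)·f_B = 0.56 × 0.35 = 0.196
  P(Z=C)·f_C = 0.19 × 0.07 = 0.0133
Normaliser: 0.075 + 0.196 + 0.0133 = 0.2843
P(Topic C | 'data') = 0.0133 / 0.2843 ≈ 0.0468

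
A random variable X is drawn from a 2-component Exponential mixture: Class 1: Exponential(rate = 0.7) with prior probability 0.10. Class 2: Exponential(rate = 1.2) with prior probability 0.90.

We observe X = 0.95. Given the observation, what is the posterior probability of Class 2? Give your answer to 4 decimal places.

By Bayes' theorem, P(k | x) = π_k f_k(x) / Σ_j π_j f_j(x).
Evaluate each component's likelihood at the observed value:
  f_1 = 0.7·e^(−0.7·0.95) = 0.7·e^(−0.6650) = 0.359991
  f_2 = 1.2·e^(−1.2·0.95) = 1.2·e^(−1.1400) = 0.383783
Unnormalised posteriors:
  π_1·f_1 = 0.10 × 0.359991 = 0.0359991
  π_2·f_2 = 0.90 × 0.383783 = 0.345405
Evidence: 0.0359991 + 0.345405 = 0.381404
P(Class 2 | x) = 0.345405 / 0.381404 ≈ 0.9056

0.9056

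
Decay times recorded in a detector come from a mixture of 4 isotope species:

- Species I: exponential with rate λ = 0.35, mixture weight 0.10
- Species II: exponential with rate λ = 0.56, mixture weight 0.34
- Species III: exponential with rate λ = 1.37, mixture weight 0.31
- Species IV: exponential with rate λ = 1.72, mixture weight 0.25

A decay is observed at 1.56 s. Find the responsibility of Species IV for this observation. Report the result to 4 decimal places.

0.1639

Apply Bayes' rule: the posterior for each component is proportional to its prior times its likelihood at x.
Exponential densities:
  f_I = 0.35·e^(−0.35·1.56) = 0.35·e^(−0.5460) = 0.202742
  f_II = 0.56·e^(−0.56·1.56) = 0.56·e^(−0.8736) = 0.23377
  f_III = 1.37·e^(−1.37·1.56) = 1.37·e^(−2.1372) = 0.161639
  f_IV = 1.72·e^(−1.72·1.56) = 1.72·e^(−2.6832) = 0.117552
Unnormalised posteriors:
  P(Z=I)·f_I = 0.10 × 0.202742 = 0.0202742
  P(Z=II)·f_II = 0.34 × 0.23377 = 0.0794817
  P(Z=III)·f_III = 0.31 × 0.161639 = 0.0501081
  P(Z=IV)·f_IV = 0.25 × 0.117552 = 0.029388
Normaliser: 0.0202742 + 0.0794817 + 0.0501081 + 0.029388 = 0.179252
So the posterior for Species IV is 0.029388 / 0.179252 ≈ 0.1639.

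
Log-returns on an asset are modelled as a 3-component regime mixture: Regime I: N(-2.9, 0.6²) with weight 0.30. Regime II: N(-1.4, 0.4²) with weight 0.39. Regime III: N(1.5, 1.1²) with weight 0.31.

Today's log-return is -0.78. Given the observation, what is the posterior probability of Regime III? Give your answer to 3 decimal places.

0.101

The responsibility of component k is π_k f_k(x) divided by Σ_j π_j f_j(x).
Evaluate each component's likelihood at the observed value:
  f_I = 0.00129359
  f_II = 0.300023
  f_III = 0.0423262
Multiply by the mixture weights:
  π_I·f_I = 0.30 × 0.00129359 = 0.000388077
  π_II·f_II = 0.39 × 0.300023 = 0.117009
  π_III·f_III = 0.31 × 0.0423262 = 0.0131211
Sum: 0.000388077 + 0.117009 + 0.0131211 = 0.130518
Responsibility of Regime III: 0.0131211 / 0.130518 ≈ 0.101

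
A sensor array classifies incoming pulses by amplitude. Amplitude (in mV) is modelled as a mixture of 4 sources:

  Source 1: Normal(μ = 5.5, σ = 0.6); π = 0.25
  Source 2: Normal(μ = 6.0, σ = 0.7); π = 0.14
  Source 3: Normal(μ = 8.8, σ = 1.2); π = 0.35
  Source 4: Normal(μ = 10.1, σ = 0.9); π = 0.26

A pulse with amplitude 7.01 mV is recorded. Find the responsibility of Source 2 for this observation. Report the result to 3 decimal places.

0.382

By Bayes' theorem, P(k | x) = π_k f_k(x) / Σ_j π_j f_j(x).
Normal densities:
  L_1 = (1/(0.6·√(2π)))·exp(−(7.01−5.5)²/(2·0.6²)) = 0.664904·exp(-3.16681) = 0.0280177
  L_2 = (1/(0.7·√(2π)))·exp(−(7.01−6.0)²/(2·0.7²)) = 0.569918·exp(-1.04092) = 0.201255
  L_3 = (1/(1.2·√(2π)))·exp(−(7.01−8.8)²/(2·1.2²)) = 0.332452·exp(-1.11253) = 0.109285
  L_4 = (1/(0.9·√(2π)))·exp(−(7.01−10.1)²/(2·0.9²)) = 0.443269·exp(-5.89389) = 0.00122176
Multiply by the mixture weights:
  π_1·L_1 = 0.25 × 0.0280177 = 0.00700443
  π_2·L_2 = 0.14 × 0.201255 = 0.0281757
  π_3·L_3 = 0.35 × 0.109285 = 0.0382498
  π_4·L_4 = 0.26 × 0.00122176 = 0.000317656
Sum: 0.00700443 + 0.0281757 + 0.0382498 + 0.000317656 = 0.0737476
Responsibility of Source 2: 0.0281757 / 0.0737476 ≈ 0.382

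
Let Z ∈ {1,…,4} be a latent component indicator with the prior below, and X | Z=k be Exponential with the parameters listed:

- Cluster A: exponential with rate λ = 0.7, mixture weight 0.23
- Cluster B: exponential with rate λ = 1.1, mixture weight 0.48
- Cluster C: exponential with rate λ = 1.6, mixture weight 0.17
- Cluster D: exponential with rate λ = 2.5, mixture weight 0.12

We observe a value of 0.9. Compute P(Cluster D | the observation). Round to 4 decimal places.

0.0836

By Bayes' theorem, P(k | x) = P(Z=k) f_k(x) / Σ_j P(Z=j) f_j(x).
Evaluate each component's likelihood at the observed value:
  p_A = 0.372814
  p_B = 0.408734
  p_C = 0.379084
  p_D = 0.263498
Multiply by the mixture weights:
  P(Z=A)·p_A = 0.23 × 0.372814 = 0.0857473
  P(Z=B)·p_B = 0.48 × 0.408734 = 0.196192
  P(Z=C)·p_C = 0.17 × 0.379084 = 0.0644444
  P(Z=D)·p_D = 0.12 × 0.263498 = 0.0316198
Denominator: 0.0857473 + 0.196192 + 0.0644444 + 0.0316198 = 0.378004
Responsibility of Cluster D: 0.0316198 / 0.378004 ≈ 0.0836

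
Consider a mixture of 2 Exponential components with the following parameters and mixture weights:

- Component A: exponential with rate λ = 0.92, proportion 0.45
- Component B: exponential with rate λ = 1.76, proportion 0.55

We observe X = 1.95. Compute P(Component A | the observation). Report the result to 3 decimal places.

0.688

Posterior ∝ prior × likelihood, so P(k | x) ∝ π_k f_k(x); normalise over all components.
Exponential densities:
  f_A = 0.92·e^(−0.92·1.95) = 0.92·e^(−1.7940) = 0.15299
  f_B = 1.76·e^(−1.76·1.95) = 1.76·e^(−3.4320) = 0.0568871
Multiply by the mixture weights:
  π_A·f_A = 0.45 × 0.15299 = 0.0688456
  π_B·f_B = 0.55 × 0.0568871 = 0.0312879
Sum: 0.0688456 + 0.0312879 = 0.100133
So the posterior for Component A is 0.0688456 / 0.100133 ≈ 0.688.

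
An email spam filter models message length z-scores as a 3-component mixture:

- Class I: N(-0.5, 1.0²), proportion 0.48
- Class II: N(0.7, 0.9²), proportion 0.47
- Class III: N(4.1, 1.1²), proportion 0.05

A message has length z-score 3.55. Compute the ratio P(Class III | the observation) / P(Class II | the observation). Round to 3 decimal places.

Only the two components matter; the odds are (π_i f_i(x)) / (π_j f_j(x)).
Evaluate each component's likelihood at the observed value:
  L_I = 0.000109434
  L_II = 0.00294553
  L_III = 0.320059
0.016003 / 0.0013844 ≈ 11.560

11.560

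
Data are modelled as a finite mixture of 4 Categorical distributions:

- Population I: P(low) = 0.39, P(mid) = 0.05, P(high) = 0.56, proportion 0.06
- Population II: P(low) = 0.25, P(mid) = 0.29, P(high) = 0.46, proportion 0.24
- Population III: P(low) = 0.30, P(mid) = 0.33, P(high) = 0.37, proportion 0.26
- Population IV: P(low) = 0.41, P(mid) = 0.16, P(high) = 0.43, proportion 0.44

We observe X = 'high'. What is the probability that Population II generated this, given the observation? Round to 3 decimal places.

By Bayes' theorem, P(k | x) = π_k f_k(x) / Σ_j π_j f_j(x).
Component likelihoods at x = 'high':
  p_I = 0.56
  p_II = 0.46
  p_III = 0.37
  p_IV = 0.43
Weight by the priors:
  π_I·p_I = 0.06 × 0.56 = 0.0336
  π_II·p_II = 0.24 × 0.46 = 0.1104
  π_III·p_III = 0.26 × 0.37 = 0.0962
  π_IV·p_IV = 0.44 × 0.43 = 0.1892
Denominator: 0.0336 + 0.1104 + 0.0962 + 0.1892 = 0.4294
P(Population II | x) = 0.1104 / 0.4294 ≈ 0.257

0.257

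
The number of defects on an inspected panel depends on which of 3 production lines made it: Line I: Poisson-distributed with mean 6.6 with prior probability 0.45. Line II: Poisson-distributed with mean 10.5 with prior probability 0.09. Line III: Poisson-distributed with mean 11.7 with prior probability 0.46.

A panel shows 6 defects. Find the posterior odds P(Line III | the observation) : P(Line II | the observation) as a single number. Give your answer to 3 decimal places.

The posterior odds equal the prior odds times the likelihood ratio: (P(Z=i)/P(Z=j))·(f_i(x)/f_j(x)).
Poisson probabilities:
  f_I = e^(−6.6)·6.6^6/6! = 0.156166
  f_II = e^(−10.5)·10.5^6/6! = 0.051252
  f_III = e^(−11.7)·11.7^6/6! = 0.0295486
Odds = (0.46/0.09) × (0.0295486/0.051252) = 5.11111 × 0.576535 ≈ 2.947

2.947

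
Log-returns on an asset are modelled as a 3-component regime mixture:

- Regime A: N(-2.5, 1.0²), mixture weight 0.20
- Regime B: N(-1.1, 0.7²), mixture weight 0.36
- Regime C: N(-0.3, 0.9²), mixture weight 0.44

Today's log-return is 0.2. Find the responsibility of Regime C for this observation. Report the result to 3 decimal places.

By Bayes' theorem, P(k | x) = P(Z=k) f_k(x) / Σ_j P(Z=j) f_j(x).
Evaluate each component's likelihood at the observed value:
  L_A = (1/(1.0·√(2π)))·exp(−(0.2−-2.5)²/(2·1.0²)) = 0.398942·exp(-3.64500) = 0.0104209
  L_B = (1/(0.7·√(2π)))·exp(−(0.2−-1.1)²/(2·0.7²)) = 0.569918·exp(-1.72449) = 0.101596
  L_C = (1/(0.9·√(2π)))·exp(−(0.2−-0.3)²/(2·0.9²)) = 0.443269·exp(-0.15432) = 0.37988
Prior × likelihood for each component:
  P(Z=A)·L_A = 0.20 × 0.0104209 = 0.00208419
  P(Z=B)·L_B = 0.36 × 0.101596 = 0.0365745
  P(Z=C)·L_C = 0.44 × 0.37988 = 0.167147
Normaliser: 0.00208419 + 0.0365745 + 0.167147 = 0.205806
So the posterior for Regime C is 0.167147 / 0.205806 ≈ 0.812.

0.812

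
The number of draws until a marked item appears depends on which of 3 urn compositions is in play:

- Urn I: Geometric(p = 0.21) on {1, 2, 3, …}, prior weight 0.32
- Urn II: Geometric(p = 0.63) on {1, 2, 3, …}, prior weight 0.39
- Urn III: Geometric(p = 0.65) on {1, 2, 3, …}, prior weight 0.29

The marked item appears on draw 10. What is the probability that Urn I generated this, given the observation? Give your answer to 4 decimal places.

Apply Bayes' rule: the posterior for each component is proportional to its prior times its likelihood at x.
Geometric probabilities:
  f_I = 0.0251688
  f_II = 8.18759e-05
  f_III = 5.12302e-05
Weight by the priors:
  π_I·f_I = 0.32 × 0.0251688 = 0.00805403
  π_II·f_II = 0.39 × 8.18759e-05 = 3.19316e-05
  π_III·f_III = 0.29 × 5.12302e-05 = 1.48567e-05
Denominator: 0.00805403 + 3.19316e-05 + 1.48567e-05 = 0.00810082
P(Urn I | data) ≈ 0.9942

0.9942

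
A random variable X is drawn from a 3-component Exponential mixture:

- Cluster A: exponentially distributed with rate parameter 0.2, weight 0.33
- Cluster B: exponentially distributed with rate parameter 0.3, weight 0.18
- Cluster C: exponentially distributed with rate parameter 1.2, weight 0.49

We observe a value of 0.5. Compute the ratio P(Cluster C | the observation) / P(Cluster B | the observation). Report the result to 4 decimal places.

Since P(k|x) ∝ P(Z=k) f_k(x), the posterior odds are P(Z=i) f_i(x) / (P(Z=j) f_j(x)).
Evaluate each component's likelihood at the observed value:
  L_A = 0.2·e^(−0.2·0.5) = 0.2·e^(−0.1000) = 0.180967
  L_B = 0.3·e^(−0.3·0.5) = 0.3·e^(−0.1500) = 0.258212
  L_C = 1.2·e^(−1.2·0.5) = 1.2·e^(−0.6000) = 0.658574
0.322701 / 0.0464782 ≈ 6.9431

6.9431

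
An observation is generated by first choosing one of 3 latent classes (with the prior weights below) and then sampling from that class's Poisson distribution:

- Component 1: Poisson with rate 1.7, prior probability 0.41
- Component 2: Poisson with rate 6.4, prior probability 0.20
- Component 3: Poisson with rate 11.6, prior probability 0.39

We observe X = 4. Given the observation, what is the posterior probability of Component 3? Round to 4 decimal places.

P(component k | x) = π_k·f_k(x) / marginal(x), where marginal(x) = Σ_j π_j·f_j(x).
Evaluate each component's likelihood at the observed value:
  p_1 = e^(−1.7)·1.7^4/4! = 0.0635746
  p_2 = e^(−6.4)·6.4^4/4! = 0.116151
  p_3 = e^(−11.6)·11.6^4/4! = 0.0069152
Prior × likelihood for each component:
  π_1·p_1 = 0.41 × 0.0635746 = 0.0260656
  π_2·p_2 = 0.20 × 0.116151 = 0.0232303
  π_3·p_3 = 0.39 × 0.0069152 = 0.00269693
Sum: 0.0260656 + 0.0232303 + 0.00269693 = 0.0519928
P(Component 3 | 4) ≈ 0.0519

0.0519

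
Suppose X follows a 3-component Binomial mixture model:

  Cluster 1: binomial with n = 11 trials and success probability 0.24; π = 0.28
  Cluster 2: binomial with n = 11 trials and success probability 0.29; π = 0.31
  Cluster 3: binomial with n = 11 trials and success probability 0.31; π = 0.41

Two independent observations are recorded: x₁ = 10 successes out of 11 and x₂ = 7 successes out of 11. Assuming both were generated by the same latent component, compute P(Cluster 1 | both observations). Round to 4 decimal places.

The responsibility of component k is π_k f_k(x) divided by Σ_j π_j f_j(x).
Since both observations come from the same component, the likelihood for component k is f_k(x₁)·f_k(x₂).
  p_1 = [5.30052e-06] × [0.00504948] = 2.67649e-08
  p_2 = [3.28572e-05] × [0.0144655] = 4.75296e-07
  p_3 = [6.22098e-05] × [0.0205798] = 1.28027e-06
Unnormalised posteriors:
  π_1·p_1 = 0.28 × 2.67649e-08 = 7.49417e-09
  π_2·p_2 = 0.31 × 4.75296e-07 = 1.47342e-07
  π_3·p_3 = 0.41 × 1.28027e-06 = 5.2491e-07
Denominator: 7.49417e-09 + 1.47342e-07 + 5.2491e-07 = 6.79746e-07
P(Cluster 1 | data) ≈ 0.0110

0.0110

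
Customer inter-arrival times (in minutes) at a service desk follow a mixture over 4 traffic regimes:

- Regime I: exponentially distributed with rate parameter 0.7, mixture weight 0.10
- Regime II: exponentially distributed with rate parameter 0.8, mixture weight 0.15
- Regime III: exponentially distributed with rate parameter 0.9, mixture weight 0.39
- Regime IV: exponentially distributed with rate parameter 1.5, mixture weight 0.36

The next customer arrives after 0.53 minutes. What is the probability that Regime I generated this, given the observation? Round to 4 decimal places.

P(component k | x) = π_k·f_k(x) / marginal(x), where marginal(x) = Σ_j π_j·f_j(x).
Exponential densities:
  L_I = 0.483031
  L_II = 0.523539
  L_III = 0.558578
  L_IV = 0.677372
Weight by the priors:
  π_I·L_I = 0.10 × 0.483031 = 0.0483031
  π_II·L_II = 0.15 × 0.523539 = 0.0785309
  π_III·L_III = 0.39 × 0.558578 = 0.217846
  π_IV·L_IV = 0.36 × 0.677372 = 0.243854
Sum: 0.0483031 + 0.0785309 + 0.217846 + 0.243854 = 0.588533
Responsibility of Regime I: 0.0483031 / 0.588533 ≈ 0.0821

0.0821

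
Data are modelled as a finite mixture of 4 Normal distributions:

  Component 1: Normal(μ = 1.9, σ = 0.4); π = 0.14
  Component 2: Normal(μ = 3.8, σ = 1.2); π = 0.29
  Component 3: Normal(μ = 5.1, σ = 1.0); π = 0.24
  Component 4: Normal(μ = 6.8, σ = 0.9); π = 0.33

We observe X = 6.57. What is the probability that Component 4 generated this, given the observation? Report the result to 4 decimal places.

By Bayes' theorem, P(k | x) = π_k f_k(x) / Σ_j π_j f_j(x).
Component likelihoods at x = 6.57:
  f_1 = 2.51455e-30
  f_2 = 0.0231569
  f_3 = 0.135418
  f_4 = 0.429028
Multiply by the mixture weights:
  π_1·f_1 = 0.14 × 2.51455e-30 = 3.52037e-31
  π_2·f_2 = 0.29 × 0.0231569 = 0.00671551
  π_3·f_3 = 0.24 × 0.135418 = 0.0325003
  π_4·f_4 = 0.33 × 0.429028 = 0.141579
Marginal: 3.52037e-31 + 0.00671551 + 0.0325003 + 0.141579 = 0.180795
So the posterior for Component 4 is 0.141579 / 0.180795 ≈ 0.7831.

0.7831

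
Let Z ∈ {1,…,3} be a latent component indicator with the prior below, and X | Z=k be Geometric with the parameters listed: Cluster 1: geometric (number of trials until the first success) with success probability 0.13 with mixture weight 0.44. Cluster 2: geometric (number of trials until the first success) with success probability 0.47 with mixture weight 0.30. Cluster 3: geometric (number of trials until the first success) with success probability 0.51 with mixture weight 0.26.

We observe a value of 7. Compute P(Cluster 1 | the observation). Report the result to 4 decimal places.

0.8333

Apply Bayes' rule: the posterior for each component is proportional to its prior times its likelihood at x.
Evaluate each component's likelihood at the observed value:
  p_1 = 0.13·(1−0.13)^6 = 0.13·0.433626 = 0.0563714
  p_2 = 0.47·(1−0.47)^6 = 0.47·0.0221644 = 0.0104172
  p_3 = 0.51·(1−0.51)^6 = 0.51·0.0138413 = 0.00705906
Prior × likelihood for each component:
  π_1·p_1 = 0.44 × 0.0563714 = 0.0248034
  π_2·p_2 = 0.30 × 0.0104172 = 0.00312517
  π_3·p_3 = 0.26 × 0.00705906 = 0.00183535
Normaliser: 0.0248034 + 0.00312517 + 0.00183535 = 0.0297639
P(Cluster 1 | data) ≈ 0.8333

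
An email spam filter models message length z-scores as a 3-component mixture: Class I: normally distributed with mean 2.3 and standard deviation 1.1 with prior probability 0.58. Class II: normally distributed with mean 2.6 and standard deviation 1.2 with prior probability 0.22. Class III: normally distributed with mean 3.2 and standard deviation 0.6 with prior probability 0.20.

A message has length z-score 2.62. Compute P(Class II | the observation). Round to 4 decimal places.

P(component k | x) = π_k·f_k(x) / marginal(x), where marginal(x) = Σ_j π_j·f_j(x).
Normal densities:
  p_I = (1/(1.1·√(2π)))·exp(−(2.62−2.3)²/(2·1.1²)) = 0.362675·exp(-0.04231) = 0.347649
  p_II = (1/(1.2·√(2π)))·exp(−(2.62−2.6)²/(2·1.2²)) = 0.332452·exp(-0.00014) = 0.332406
  p_III = (1/(0.6·√(2π)))·exp(−(2.62−3.2)²/(2·0.6²)) = 0.664904·exp(-0.46722) = 0.416722
Multiply by the mixture weights:
  π_I·p_I = 0.58 × 0.347649 = 0.201636
  π_II·p_II = 0.22 × 0.332406 = 0.0731293
  π_III·p_III = 0.20 × 0.416722 = 0.0833445
Denominator: 0.201636 + 0.0731293 + 0.0833445 = 0.35811
So the posterior for Class II is 0.0731293 / 0.35811 ≈ 0.2042.

0.2042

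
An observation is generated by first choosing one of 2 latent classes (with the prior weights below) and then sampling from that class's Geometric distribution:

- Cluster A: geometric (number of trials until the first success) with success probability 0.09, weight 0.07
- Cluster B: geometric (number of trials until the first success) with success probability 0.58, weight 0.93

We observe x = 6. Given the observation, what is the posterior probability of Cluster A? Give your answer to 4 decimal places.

Apply Bayes' rule: the posterior for each component is proportional to its prior times its likelihood at x.
Component likelihoods at x = 6:
  f_A = 0.09·(1−0.09)^5 = 0.09·0.624032 = 0.0561629
  f_B = 0.58·(1−0.58)^5 = 0.58·0.0130691 = 0.00758009
Weight by the priors:
  π_A·f_A = 0.07 × 0.0561629 = 0.0039314
  π_B·f_B = 0.93 × 0.00758009 = 0.00704949
Evidence: 0.0039314 + 0.00704949 = 0.0109809
Responsibility of Cluster A: 0.0039314 / 0.0109809 ≈ 0.3580

0.3580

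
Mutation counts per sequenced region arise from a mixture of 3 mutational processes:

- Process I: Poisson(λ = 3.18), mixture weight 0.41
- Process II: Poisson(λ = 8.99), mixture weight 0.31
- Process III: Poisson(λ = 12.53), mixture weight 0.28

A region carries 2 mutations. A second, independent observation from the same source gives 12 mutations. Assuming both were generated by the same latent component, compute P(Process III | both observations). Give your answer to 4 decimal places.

0.0690

P(component k | x) = π_k·f_k(x) / marginal(x), where marginal(x) = Σ_j π_j·f_j(x).
Since both observations come from the same component, the likelihood for component k is f_k(x₁)·f_k(x₂).
  f_I = [e^(−3.18)·3.18^2/2! = 0.210265] × [9.28393e-05] = 1.95209e-05
  f_II = [e^(−8.99)·8.99^2/2! = 0.00503712] × [0.0725224] = 0.000365304
  f_III = [e^(−12.53)·12.53^2/2! = 0.000283898] × [0.113075] = 3.21017e-05
Prior × likelihood for each component:
  π_I·f_I = 0.41 × 1.95209e-05 = 8.00357e-06
  π_II·f_II = 0.31 × 0.000365304 = 0.000113244
  π_III·f_III = 0.28 × 3.21017e-05 = 8.98848e-06
Normaliser: 8.00357e-06 + 0.000113244 + 8.98848e-06 = 0.000130236
P(Process III | data) = 8.98848e-06 / 0.000130236 ≈ 0.0690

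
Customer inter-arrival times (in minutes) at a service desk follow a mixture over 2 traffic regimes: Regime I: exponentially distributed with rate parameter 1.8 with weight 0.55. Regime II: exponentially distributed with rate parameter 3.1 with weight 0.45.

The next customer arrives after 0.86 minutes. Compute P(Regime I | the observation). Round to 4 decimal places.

0.6846

P(component k | x) = π_k·f_k(x) / marginal(x), where marginal(x) = Σ_j π_j·f_j(x).
Component likelihoods at x = 0.86 minutes:
  L_I = 0.382811
  L_II = 0.215542
Unnormalised posteriors:
  π_I·L_I = 0.55 × 0.382811 = 0.210546
  π_II·L_II = 0.45 × 0.215542 = 0.0969941
Normaliser: 0.210546 + 0.0969941 = 0.30754
P(Regime I | data) = 0.210546 / 0.30754 ≈ 0.6846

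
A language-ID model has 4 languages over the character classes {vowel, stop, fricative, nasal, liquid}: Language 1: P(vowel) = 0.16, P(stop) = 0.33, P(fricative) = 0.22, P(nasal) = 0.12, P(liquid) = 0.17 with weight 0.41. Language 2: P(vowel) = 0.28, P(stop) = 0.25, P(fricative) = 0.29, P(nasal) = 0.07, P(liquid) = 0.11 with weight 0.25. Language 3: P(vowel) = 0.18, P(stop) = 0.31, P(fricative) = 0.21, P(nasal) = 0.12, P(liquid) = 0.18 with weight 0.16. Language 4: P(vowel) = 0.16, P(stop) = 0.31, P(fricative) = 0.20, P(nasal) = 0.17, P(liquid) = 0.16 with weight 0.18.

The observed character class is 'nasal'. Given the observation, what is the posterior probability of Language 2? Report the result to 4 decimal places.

The responsibility of component k is π_k f_k(x) divided by Σ_j π_j f_j(x).
Component likelihoods at x = 'nasal':
  f_1 = 0.12
  f_2 = 0.07
  f_3 = 0.12
  f_4 = 0.17
Weight by the priors:
  π_1·f_1 = 0.41 × 0.12 = 0.0492
  π_2·f_2 = 0.25 × 0.07 = 0.0175
  π_3·f_3 = 0.16 × 0.12 = 0.0192
  π_4·f_4 = 0.18 × 0.17 = 0.0306
Sum: 0.0492 + 0.0175 + 0.0192 + 0.0306 = 0.1165
P(Language 2 | data) = 0.0175 / 0.1165 ≈ 0.1502

0.1502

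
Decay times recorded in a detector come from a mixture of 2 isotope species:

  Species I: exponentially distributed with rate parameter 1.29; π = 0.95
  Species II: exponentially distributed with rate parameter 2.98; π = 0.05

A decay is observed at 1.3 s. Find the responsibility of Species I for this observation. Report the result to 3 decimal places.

0.987

By Bayes' theorem, P(k | x) = π_k f_k(x) / Σ_j π_j f_j(x).
Exponential densities:
  L_I = 0.241145
  L_II = 0.0619098
Multiply by the mixture weights:
  π_I·L_I = 0.95 × 0.241145 = 0.229088
  π_II·L_II = 0.05 × 0.0619098 = 0.00309549
Marginal: 0.229088 + 0.00309549 = 0.232183
P(Species I | the observation) ≈ 0.987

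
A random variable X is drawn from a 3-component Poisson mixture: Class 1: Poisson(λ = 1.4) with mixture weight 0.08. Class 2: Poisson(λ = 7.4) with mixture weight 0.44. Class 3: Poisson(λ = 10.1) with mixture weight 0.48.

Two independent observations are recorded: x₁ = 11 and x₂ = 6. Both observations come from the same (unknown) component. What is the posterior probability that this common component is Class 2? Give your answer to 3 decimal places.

Posterior ∝ prior × likelihood, so P(k | x) ∝ P(Z=k) f_k(x); normalise over all components.
Since both observations come from the same component, the likelihood for component k is f_k(x₁)·f_k(x₂).
  f_1 = [e^(−1.4)·1.4^11/11! = 2.50173e-07] × [0.00257883] = 6.45155e-10
  f_2 = [e^(−7.4)·7.4^11/11! = 0.0557974] × [0.139405] = 0.00777844
  f_3 = [e^(−10.1)·10.1^11/11! = 0.114817] × [0.060565] = 0.00695387
Unnormalised posteriors:
  P(Z=1)·f_1 = 0.08 × 6.45155e-10 = 5.16124e-11
  P(Z=2)·f_2 = 0.44 × 0.00777844 = 0.00342252
  P(Z=3)·f_3 = 0.48 × 0.00695387 = 0.00333786
Evidence: 5.16124e-11 + 0.00342252 + 0.00333786 = 0.00676037
So the posterior for Class 2 is 0.00342252 / 0.00676037 ≈ 0.506.

0.506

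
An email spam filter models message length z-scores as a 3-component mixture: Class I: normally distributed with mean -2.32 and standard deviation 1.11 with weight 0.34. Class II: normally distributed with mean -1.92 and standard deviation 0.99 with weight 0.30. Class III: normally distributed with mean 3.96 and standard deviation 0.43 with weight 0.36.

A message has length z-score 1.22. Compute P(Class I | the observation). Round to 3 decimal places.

0.489

By Bayes' theorem, P(k | x) = P(Z=k) f_k(x) / Σ_j P(Z=j) f_j(x).
Normal densities:
  L_I = (1/(1.11·√(2π)))·exp(−(1.22−-2.32)²/(2·1.11²)) = 0.359407·exp(-5.08546) = 0.0022233
  L_II = (1/(0.99·√(2π)))·exp(−(1.22−-1.92)²/(2·0.99²)) = 0.402972·exp(-5.02989) = 0.00263523
  L_III = (1/(0.43·√(2π)))·exp(−(1.22−3.96)²/(2·0.43²)) = 0.927773·exp(-20.30178) = 1.41413e-09
Multiply by the mixture weights:
  P(Z=I)·L_I = 0.34 × 0.0022233 = 0.000755922
  P(Z=II)·L_II = 0.30 × 0.00263523 = 0.00079057
  P(Z=III)·L_III = 0.36 × 1.41413e-09 = 5.09086e-10
Normaliser: 0.000755922 + 0.00079057 + 5.09086e-10 = 0.00154649
P(Class I | data) ≈ 0.489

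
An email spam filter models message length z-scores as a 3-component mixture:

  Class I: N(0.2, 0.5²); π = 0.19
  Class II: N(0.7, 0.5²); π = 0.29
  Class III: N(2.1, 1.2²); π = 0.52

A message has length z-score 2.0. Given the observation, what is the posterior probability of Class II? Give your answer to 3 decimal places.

0.044

Posterior ∝ prior × likelihood, so P(k | x) ∝ π_k f_k(x); normalise over all components.
Component likelihoods at x = 2.0:
  L_I = 0.0012238
  L_II = 0.0271659
  L_III = 0.3313
Unnormalised posteriors:
  π_I·L_I = 0.19 × 0.0012238 = 0.000232523
  π_II·L_II = 0.29 × 0.0271659 = 0.00787812
  π_III·L_III = 0.52 × 0.3313 = 0.172276
Denominator: 0.000232523 + 0.00787812 + 0.172276 = 0.180386
P(Class II | the observation) = 0.00787812 / 0.180386 ≈ 0.044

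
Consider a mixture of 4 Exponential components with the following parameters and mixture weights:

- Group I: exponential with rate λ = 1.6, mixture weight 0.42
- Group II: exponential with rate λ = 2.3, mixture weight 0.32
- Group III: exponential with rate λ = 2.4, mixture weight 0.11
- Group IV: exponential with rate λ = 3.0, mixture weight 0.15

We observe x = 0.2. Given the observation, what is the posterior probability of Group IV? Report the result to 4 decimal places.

0.1812

The responsibility of component k is π_k f_k(x) divided by Σ_j π_j f_j(x).
Exponential densities:
  L_I = 1.6·e^(−1.6·0.2) = 1.6·e^(−0.3200) = 1.16184
  L_II = 2.3·e^(−2.3·0.2) = 2.3·e^(−0.4600) = 1.45195
  L_III = 2.4·e^(−2.4·0.2) = 2.4·e^(−0.4800) = 1.48508
  L_IV = 3.0·e^(−3.0·0.2) = 3.0·e^(−0.6000) = 1.64643
Multiply by the mixture weights:
  π_I·L_I = 0.42 × 1.16184 = 0.487972
  π_II·L_II = 0.32 × 1.45195 = 0.464625
  π_III·L_III = 0.11 × 1.48508 = 0.163359
  π_IV·L_IV = 0.15 × 1.64643 = 0.246965
Denominator: 0.487972 + 0.464625 + 0.163359 + 0.246965 = 1.36292
So the posterior for Group IV is 0.246965 / 1.36292 ≈ 0.1812.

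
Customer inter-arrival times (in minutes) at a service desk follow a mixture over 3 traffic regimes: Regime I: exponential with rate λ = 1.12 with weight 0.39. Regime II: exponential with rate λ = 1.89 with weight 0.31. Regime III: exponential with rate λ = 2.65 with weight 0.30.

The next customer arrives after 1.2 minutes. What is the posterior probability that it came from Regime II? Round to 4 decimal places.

0.2921

The responsibility of component k is π_k f_k(x) divided by Σ_j π_j f_j(x).
Component likelihoods at x = 1.2 minutes:
  L_I = 1.12·e^(−1.12·1.2) = 1.12·e^(−1.3440) = 0.292096
  L_II = 1.89·e^(−1.89·1.2) = 1.89·e^(−2.2680) = 0.195651
  L_III = 2.65·e^(−2.65·1.2) = 2.65·e^(−3.1800) = 0.110202
Multiply by the mixture weights:
  π_I·L_I = 0.39 × 0.292096 = 0.113918
  π_II·L_II = 0.31 × 0.195651 = 0.0606518
  π_III·L_III = 0.30 × 0.110202 = 0.0330606
Marginal: 0.113918 + 0.0606518 + 0.0330606 = 0.20763
So the posterior for Regime II is 0.0606518 / 0.20763 ≈ 0.2921.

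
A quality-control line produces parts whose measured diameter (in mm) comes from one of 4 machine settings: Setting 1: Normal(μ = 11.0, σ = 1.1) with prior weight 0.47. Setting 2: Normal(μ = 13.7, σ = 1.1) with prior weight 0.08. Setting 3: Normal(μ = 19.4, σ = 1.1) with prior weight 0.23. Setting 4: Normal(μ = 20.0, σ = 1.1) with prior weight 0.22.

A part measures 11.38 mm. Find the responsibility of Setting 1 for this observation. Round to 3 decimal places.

Apply Bayes' rule: the posterior for each component is proportional to its prior times its likelihood at x.
Normal densities:
  L_1 = (1/(1.1·√(2π)))·exp(−(11.38−11.0)²/(2·1.1²)) = 0.362675·exp(-0.05967) = 0.341667
  L_2 = (1/(1.1·√(2π)))·exp(−(11.38−13.7)²/(2·1.1²)) = 0.362675·exp(-2.22413) = 0.0392274
  L_3 = (1/(1.1·√(2π)))·exp(−(11.38−19.4)²/(2·1.1²)) = 0.362675·exp(-26.57868) = 1.03883e-12
  L_4 = (1/(1.1·√(2π)))·exp(−(11.38−20.0)²/(2·1.1²)) = 0.362675·exp(-30.70430) = 1.67807e-14
Multiply by the mixture weights:
  π_1·L_1 = 0.47 × 0.341667 = 0.160584
  π_2·L_2 = 0.08 × 0.0392274 = 0.00313819
  π_3·L_3 = 0.23 × 1.03883e-12 = 2.38931e-13
  π_4·L_4 = 0.22 × 1.67807e-14 = 3.69176e-15
Denominator: 0.160584 + 0.00313819 + 2.38931e-13 + 3.69176e-15 = 0.163722
P(Setting 1 | 11.38 mm) ≈ 0.981

0.981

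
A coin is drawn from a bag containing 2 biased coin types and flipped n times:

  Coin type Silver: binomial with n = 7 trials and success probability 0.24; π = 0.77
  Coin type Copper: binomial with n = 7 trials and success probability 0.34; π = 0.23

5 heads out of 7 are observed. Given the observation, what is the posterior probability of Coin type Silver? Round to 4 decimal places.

P(component k | x) = π_k·f_k(x) / marginal(x), where marginal(x) = Σ_j π_j·f_j(x).
Component likelihoods at x = 5 heads out of 7:
  p_Silver = 0.00965834
  p_Copper = 0.0415625
Weight by the priors:
  π_Silver·p_Silver = 0.77 × 0.00965834 = 0.00743693
  π_Copper·p_Copper = 0.23 × 0.0415625 = 0.00955938
Marginal: 0.00743693 + 0.00955938 = 0.0169963
P(Coin type Silver | 5 heads out of 7) = 0.00743693 / 0.0169963 ≈ 0.4376

0.4376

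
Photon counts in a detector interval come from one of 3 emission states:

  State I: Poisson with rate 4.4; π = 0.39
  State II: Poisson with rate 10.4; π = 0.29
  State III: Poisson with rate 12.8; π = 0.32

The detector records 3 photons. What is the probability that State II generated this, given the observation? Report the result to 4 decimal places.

0.0237

Apply Bayes' rule: the posterior for each component is proportional to its prior times its likelihood at x.
Evaluate each component's likelihood at the observed value:
  f_I = 0.174305
  f_II = 0.0057054
  f_III = 0.00096496
Multiply by the mixture weights:
  w_I·f_I = 0.39 × 0.174305 = 0.0679791
  w_II·f_II = 0.29 × 0.0057054 = 0.00165457
  w_III·f_III = 0.32 × 0.00096496 = 0.000308787
Normaliser: 0.0679791 + 0.00165457 + 0.000308787 = 0.0699425
P(State II | 3 photons) = 0.00165457 / 0.0699425 ≈ 0.0237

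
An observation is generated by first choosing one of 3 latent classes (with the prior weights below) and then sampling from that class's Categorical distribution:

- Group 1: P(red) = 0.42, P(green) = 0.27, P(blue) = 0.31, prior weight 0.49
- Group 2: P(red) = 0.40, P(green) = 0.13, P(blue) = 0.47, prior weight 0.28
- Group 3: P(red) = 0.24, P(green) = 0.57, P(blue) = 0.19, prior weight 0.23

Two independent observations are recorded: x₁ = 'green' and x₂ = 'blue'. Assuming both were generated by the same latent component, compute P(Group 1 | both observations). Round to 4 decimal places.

0.4940

Apply Bayes' rule: the posterior for each component is proportional to its prior times its likelihood at x.
Since both observations come from the same component, the likelihood for component k is f_k(x₁)·f_k(x₂).
  p_1 = [0.27] × [0.31] = 0.0837
  p_2 = [0.13] × [0.47] = 0.0611
  p_3 = [0.57] × [0.19] = 0.1083
Prior × likelihood for each component:
  P(Z=1)·p_1 = 0.49 × 0.0837 = 0.041013
  P(Z=2)·p_2 = 0.28 × 0.0611 = 0.017108
  P(Z=3)·p_3 = 0.23 × 0.1083 = 0.024909
Normaliser: 0.041013 + 0.017108 + 0.024909 = 0.08303
Responsibility of Group 1: 0.041013 / 0.08303 ≈ 0.4940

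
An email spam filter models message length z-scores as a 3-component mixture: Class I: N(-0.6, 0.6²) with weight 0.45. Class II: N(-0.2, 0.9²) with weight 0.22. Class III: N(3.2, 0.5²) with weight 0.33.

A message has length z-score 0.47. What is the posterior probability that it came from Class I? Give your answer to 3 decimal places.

Apply Bayes' rule: the posterior for each component is proportional to its prior times its likelihood at x.
Normal densities:
  L_I = (1/(0.6·√(2π)))·exp(−(0.47−-0.6)²/(2·0.6²)) = 0.664904·exp(-1.59014) = 0.135572
  L_II = (1/(0.9·√(2π)))·exp(−(0.47−-0.2)²/(2·0.9²)) = 0.443269·exp(-0.27710) = 0.335989
  L_III = (1/(0.5·√(2π)))·exp(−(0.47−3.2)²/(2·0.5²)) = 0.797885·exp(-14.90580) = 2.68184e-07
Unnormalised posteriors:
  P(Z=I)·L_I = 0.45 × 0.135572 = 0.0610074
  P(Z=II)·L_II = 0.22 × 0.335989 = 0.0739176
  P(Z=III)·L_III = 0.33 × 2.68184e-07 = 8.85008e-08
Normaliser: 0.0610074 + 0.0739176 + 8.85008e-08 = 0.134925
So the posterior for Class I is 0.0610074 / 0.134925 ≈ 0.452.

0.452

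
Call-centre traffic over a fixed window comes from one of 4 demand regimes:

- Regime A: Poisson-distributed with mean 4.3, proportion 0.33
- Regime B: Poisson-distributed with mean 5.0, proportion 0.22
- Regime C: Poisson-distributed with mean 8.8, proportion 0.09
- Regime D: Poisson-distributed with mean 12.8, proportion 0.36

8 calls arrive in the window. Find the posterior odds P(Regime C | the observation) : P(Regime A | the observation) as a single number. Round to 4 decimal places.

0.9322

The posterior odds equal the prior odds times the likelihood ratio: (w_i/w_j)·(f_i(x)/f_j(x)).
Poisson probabilities:
  f_A = e^(−4.3)·4.3^8/8! = 0.0393333
  f_B = e^(−5.0)·5.0^8/8! = 0.065278
  f_C = e^(−8.8)·8.8^8/8! = 0.134446
  f_D = e^(−12.8)·12.8^8/8! = 0.0493389
Odds = (0.09/0.33) × (0.134446/0.0393333) = 0.272727 × 3.41813 ≈ 0.9322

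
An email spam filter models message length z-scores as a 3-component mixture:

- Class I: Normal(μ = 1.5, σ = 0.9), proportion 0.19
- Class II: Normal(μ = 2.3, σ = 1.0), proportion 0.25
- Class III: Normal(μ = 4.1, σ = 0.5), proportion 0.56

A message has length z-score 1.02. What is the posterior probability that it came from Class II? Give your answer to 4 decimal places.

P(component k | x) = w_k·f_k(x) / marginal(x), where marginal(x) = Σ_j w_j·f_j(x).
Evaluate each component's likelihood at the observed value:
  p_I = 0.384504
  p_II = 0.175847
  p_III = 4.59365e-09
Prior × likelihood for each component:
  w_I·p_I = 0.19 × 0.384504 = 0.0730558
  w_II·p_II = 0.25 × 0.175847 = 0.0439619
  w_III·p_III = 0.56 × 4.59365e-09 = 2.57244e-09
Denominator: 0.0730558 + 0.0439619 + 2.57244e-09 = 0.117018
Responsibility of Class II: 0.0439619 / 0.117018 ≈ 0.3757

0.3757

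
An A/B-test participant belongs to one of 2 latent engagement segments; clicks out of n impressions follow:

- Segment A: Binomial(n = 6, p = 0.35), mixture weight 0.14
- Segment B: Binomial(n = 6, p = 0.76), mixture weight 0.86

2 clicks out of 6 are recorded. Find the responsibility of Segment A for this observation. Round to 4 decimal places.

Apply Bayes' rule: the posterior for each component is proportional to its prior times its likelihood at x.
Binomial probabilities:
  L_A = 0.328005
  L_B = 0.0287451
Weight by the priors:
  P(Z=A)·L_A = 0.14 × 0.328005 = 0.0459207
  P(Z=B)·L_B = 0.86 × 0.0287451 = 0.0247208
Sum: 0.0459207 + 0.0247208 = 0.0706415
P(Segment A | the observation) = 0.0459207 / 0.0706415 ≈ 0.6501

0.6501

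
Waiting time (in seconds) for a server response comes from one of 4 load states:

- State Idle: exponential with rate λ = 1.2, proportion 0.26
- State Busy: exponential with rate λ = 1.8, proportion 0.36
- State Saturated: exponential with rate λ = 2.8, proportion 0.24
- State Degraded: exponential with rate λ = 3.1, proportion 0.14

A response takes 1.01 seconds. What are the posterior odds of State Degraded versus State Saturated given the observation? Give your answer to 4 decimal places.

0.4770

Since P(k|x) ∝ w_k f_k(x), the posterior odds are w_i f_i(x) / (w_j f_j(x)).
Component likelihoods at x = 1.01 seconds:
  p_Idle = 1.2·e^(−1.2·1.01) = 1.2·e^(−1.2120) = 0.357122
  p_Busy = 1.8·e^(−1.8·1.01) = 1.8·e^(−1.8180) = 0.29223
  p_Saturated = 2.8·e^(−2.8·1.01) = 2.8·e^(−2.8280) = 0.165567
  p_Degraded = 3.1·e^(−3.1·1.01) = 3.1·e^(−3.1310) = 0.13539
Odds = (0.14/0.24) × (0.13539/0.165567) = 0.583333 × 0.817735 ≈ 0.4770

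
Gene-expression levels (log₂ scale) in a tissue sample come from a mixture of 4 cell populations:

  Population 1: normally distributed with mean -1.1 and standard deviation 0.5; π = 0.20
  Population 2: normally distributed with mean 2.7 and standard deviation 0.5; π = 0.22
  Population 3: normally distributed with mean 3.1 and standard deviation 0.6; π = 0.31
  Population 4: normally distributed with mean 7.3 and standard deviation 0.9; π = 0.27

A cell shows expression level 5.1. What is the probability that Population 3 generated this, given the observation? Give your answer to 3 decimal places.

P(component k | x) = π_k·f_k(x) / marginal(x), where marginal(x) = Σ_j π_j·f_j(x).
Component likelihoods at x = 5.1:
  f_1 = (1/(0.5·√(2π)))·exp(−(5.1−-1.1)²/(2·0.5²)) = 0.797885·exp(-76.88000) = 3.26122e-34
  f_2 = (1/(0.5·√(2π)))·exp(−(5.1−2.7)²/(2·0.5²)) = 0.797885·exp(-11.52000) = 7.9226e-06
  f_3 = (1/(0.6·√(2π)))·exp(−(5.1−3.1)²/(2·0.6²)) = 0.664904·exp(-5.55556) = 0.00257046
  f_4 = (1/(0.9·√(2π)))·exp(−(5.1−7.3)²/(2·0.9²)) = 0.443269·exp(-2.98765) = 0.0223432
Prior × likelihood for each component:
  π_1·f_1 = 0.20 × 3.26122e-34 = 6.52244e-35
  π_2·f_2 = 0.22 × 7.9226e-06 = 1.74297e-06
  π_3·f_3 = 0.31 × 0.00257046 = 0.000796844
  π_4·f_4 = 0.27 × 0.0223432 = 0.00603267
Denominator: 6.52244e-35 + 1.74297e-06 + 0.000796844 + 0.00603267 = 0.00683126
So the posterior for Population 3 is 0.000796844 / 0.00683126 ≈ 0.117.

0.117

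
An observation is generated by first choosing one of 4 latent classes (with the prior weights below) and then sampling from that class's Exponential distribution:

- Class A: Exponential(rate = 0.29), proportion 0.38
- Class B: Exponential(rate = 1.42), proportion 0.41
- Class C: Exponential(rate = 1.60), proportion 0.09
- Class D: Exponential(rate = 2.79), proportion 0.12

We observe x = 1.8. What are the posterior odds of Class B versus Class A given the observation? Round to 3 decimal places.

0.691

Since P(k|x) ∝ w_k f_k(x), the posterior odds are w_i f_i(x) / (w_j f_j(x)).
Component likelihoods at x = 1.8:
  L_A = 0.29·e^(−0.29·1.8) = 0.29·e^(−0.5220) = 0.172066
  L_B = 1.42·e^(−1.42·1.8) = 1.42·e^(−2.5560) = 0.110213
  L_C = 1.60·e^(−1.60·1.8) = 1.60·e^(−2.8800) = 0.0898156
  L_D = 2.79·e^(−2.79·1.8) = 2.79·e^(−5.0220) = 0.0183898
0.0451872 / 0.0653853 ≈ 0.691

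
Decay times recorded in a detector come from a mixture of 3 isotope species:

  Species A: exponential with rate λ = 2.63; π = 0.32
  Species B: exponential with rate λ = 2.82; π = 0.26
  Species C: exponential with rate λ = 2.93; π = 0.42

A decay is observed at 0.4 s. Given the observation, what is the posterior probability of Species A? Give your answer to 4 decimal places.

0.3221

P(component k | x) = w_k·f_k(x) / marginal(x), where marginal(x) = Σ_j w_j·f_j(x).
Component likelihoods at x = 0.4 s:
  p_A = 2.63·e^(−2.63·0.4) = 2.63·e^(−1.0520) = 0.918497
  p_B = 2.82·e^(−2.82·0.4) = 2.82·e^(−1.1280) = 0.912778
  p_C = 2.93·e^(−2.93·0.4) = 2.93·e^(−1.1720) = 0.907558
Unnormalised posteriors:
  w_A·p_A = 0.32 × 0.918497 = 0.293919
  w_B·p_B = 0.26 × 0.912778 = 0.237322
  w_C·p_C = 0.42 × 0.907558 = 0.381174
Normaliser: 0.293919 + 0.237322 + 0.381174 = 0.912416
P(Species A | the observation) = 0.293919 / 0.912416 ≈ 0.3221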